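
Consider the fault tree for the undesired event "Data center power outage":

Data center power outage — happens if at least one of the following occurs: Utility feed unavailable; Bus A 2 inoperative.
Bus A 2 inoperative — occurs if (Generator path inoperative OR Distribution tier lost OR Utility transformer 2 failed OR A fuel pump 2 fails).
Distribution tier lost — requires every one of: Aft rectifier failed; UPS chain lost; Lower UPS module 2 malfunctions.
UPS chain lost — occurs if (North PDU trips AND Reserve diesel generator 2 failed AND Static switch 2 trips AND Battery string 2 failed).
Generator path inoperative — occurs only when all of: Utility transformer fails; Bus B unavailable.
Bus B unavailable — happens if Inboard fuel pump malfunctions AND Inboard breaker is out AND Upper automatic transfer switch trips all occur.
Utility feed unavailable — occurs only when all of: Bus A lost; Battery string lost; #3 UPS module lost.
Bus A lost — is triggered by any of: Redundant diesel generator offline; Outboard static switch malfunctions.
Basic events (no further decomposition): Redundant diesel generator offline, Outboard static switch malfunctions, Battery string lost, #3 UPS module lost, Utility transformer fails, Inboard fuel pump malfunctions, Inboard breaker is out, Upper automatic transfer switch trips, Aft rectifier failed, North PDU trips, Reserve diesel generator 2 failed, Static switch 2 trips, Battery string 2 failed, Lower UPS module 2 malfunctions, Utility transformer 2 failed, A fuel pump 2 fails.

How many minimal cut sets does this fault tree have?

6

Bus A lost [OR]: union of children's cut sets → 2 cut set(s).
Utility feed unavailable [AND]: one cut set from each child combined → 2 × 1 × 1 = 2 cut set(s).
Bus B unavailable [AND]: one cut set from each child combined → 1 × 1 × 1 = 1 cut set(s).
Generator path inoperative [AND]: one cut set from each child combined → 1 × 1 = 1 cut set(s).
UPS chain lost [AND]: one cut set from each child combined → 1 × 1 × 1 × 1 = 1 cut set(s).
Distribution tier lost [AND]: one cut set from each child combined → 1 × 1 × 1 = 1 cut set(s).
Bus A 2 inoperative [OR]: union of children's cut sets → 4 cut set(s).
Data center power outage [OR]: union of children's cut sets → 6 cut set(s).
Minimal cut sets: {#3 UPS module lost, Battery string lost, Redundant diesel generator offline}; {#3 UPS module lost, Battery string lost, Outboard static switch malfunctions}; {Inboard breaker is out, Inboard fuel pump malfunctions, Upper automatic transfer switch trips, Utility transformer fails}; {Aft rectifier failed, Battery string 2 failed, Lower UPS module 2 malfunctions, North PDU trips, Reserve diesel generator 2 failed, Static switch 2 trips}; {Utility transformer 2 failed}; {A fuel pump 2 fails}.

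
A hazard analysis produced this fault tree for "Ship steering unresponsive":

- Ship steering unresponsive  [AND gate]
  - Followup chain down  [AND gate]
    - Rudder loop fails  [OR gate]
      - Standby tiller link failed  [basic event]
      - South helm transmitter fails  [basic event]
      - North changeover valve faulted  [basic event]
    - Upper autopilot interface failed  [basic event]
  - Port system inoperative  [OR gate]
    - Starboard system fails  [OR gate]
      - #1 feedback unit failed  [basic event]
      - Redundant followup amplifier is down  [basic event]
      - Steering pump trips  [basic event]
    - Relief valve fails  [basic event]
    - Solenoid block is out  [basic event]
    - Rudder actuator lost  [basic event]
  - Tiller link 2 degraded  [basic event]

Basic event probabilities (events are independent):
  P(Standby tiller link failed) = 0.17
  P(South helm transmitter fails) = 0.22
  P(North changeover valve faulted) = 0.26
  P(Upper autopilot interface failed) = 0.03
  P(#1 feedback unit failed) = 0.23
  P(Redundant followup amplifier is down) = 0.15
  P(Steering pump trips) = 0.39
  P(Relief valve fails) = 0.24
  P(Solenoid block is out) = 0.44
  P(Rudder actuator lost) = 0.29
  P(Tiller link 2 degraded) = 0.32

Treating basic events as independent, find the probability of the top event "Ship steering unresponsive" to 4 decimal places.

0.0044

P(Rudder loop fails) [OR] = 1 − (1−0.17) × (1−0.22) × (1−0.26) = 0.520924
P(Followup chain down) [AND] = 0.520924 × 0.03 = 0.015628
P(Starboard system fails) [OR] = 1 − (1−0.23) × (1−0.15) × (1−0.39) = 0.600755
P(Port system inoperative) [OR] = 1 − (1−0.600755) × (1−0.24) × (1−0.44) × (1−0.29) = 0.879358
P(Ship steering unresponsive) [AND] = 0.015628 × 0.879358 × 0.32 = 0.004398
Rounded to 4 decimal places: P(Ship steering unresponsive) ≈ 0.0044.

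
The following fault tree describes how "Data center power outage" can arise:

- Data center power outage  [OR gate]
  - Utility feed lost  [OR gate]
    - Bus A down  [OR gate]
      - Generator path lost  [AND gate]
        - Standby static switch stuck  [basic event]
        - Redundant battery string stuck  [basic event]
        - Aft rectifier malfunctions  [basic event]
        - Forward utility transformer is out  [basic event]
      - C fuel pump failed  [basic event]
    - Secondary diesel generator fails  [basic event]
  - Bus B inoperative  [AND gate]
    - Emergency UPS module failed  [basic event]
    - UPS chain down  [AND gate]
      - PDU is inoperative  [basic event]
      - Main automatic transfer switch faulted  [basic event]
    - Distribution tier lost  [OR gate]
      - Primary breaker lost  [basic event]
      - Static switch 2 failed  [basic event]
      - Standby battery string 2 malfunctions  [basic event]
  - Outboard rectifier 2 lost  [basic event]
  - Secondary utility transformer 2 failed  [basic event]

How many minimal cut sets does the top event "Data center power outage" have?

8

Generator path lost [AND]: one cut set from each child combined → 1 × 1 × 1 × 1 = 1 cut set(s).
Bus A down [OR]: union of children's cut sets → 2 cut set(s).
Utility feed lost [OR]: union of children's cut sets → 3 cut set(s).
UPS chain down [AND]: one cut set from each child combined → 1 × 1 = 1 cut set(s).
Distribution tier lost [OR]: union of children's cut sets → 3 cut set(s).
Bus B inoperative [AND]: one cut set from each child combined → 1 × 1 × 3 = 3 cut set(s).
Data center power outage [OR]: union of children's cut sets → 8 cut set(s).
Minimal cut sets: {Aft rectifier malfunctions, Forward utility transformer is out, Redundant battery string stuck, Standby static switch stuck}; {C fuel pump failed}; {Secondary diesel generator fails}; {Emergency UPS module failed, Main automatic transfer switch faulted, PDU is inoperative, Primary breaker lost}; {Emergency UPS module failed, Main automatic transfer switch faulted, PDU is inoperative, Static switch 2 failed}; {Emergency UPS module failed, Main automatic transfer switch faulted, PDU is inoperative, Standby battery string 2 malfunctions}; {Outboard rectifier 2 lost}; {Secondary utility transformer 2 failed}.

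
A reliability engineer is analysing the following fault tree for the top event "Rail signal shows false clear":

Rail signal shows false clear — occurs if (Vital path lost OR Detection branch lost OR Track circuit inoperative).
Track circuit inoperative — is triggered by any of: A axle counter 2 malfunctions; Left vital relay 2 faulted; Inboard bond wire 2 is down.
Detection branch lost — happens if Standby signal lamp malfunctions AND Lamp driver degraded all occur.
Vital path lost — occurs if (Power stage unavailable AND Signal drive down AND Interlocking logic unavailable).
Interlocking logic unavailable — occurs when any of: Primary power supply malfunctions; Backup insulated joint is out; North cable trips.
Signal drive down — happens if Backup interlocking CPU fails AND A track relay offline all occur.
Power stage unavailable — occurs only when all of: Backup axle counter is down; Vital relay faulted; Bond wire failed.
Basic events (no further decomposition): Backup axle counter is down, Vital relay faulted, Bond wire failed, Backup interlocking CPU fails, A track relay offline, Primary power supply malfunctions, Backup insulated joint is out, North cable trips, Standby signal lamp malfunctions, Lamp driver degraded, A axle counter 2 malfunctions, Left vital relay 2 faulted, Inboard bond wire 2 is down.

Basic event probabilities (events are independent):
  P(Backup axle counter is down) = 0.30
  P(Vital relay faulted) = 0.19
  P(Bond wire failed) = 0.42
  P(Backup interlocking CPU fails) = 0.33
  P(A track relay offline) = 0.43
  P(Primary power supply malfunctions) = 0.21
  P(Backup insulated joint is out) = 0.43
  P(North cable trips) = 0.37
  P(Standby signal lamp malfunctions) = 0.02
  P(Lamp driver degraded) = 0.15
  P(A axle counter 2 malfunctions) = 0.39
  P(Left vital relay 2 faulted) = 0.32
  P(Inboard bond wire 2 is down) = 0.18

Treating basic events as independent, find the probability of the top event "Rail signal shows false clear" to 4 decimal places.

0.6617

P(Power stage unavailable) [AND] = 0.30 × 0.19 × 0.42 = 0.023940
P(Signal drive down) [AND] = 0.33 × 0.43 = 0.141900
P(Interlocking logic unavailable) [OR] = 1 − (1−0.21) × (1−0.43) × (1−0.37) = 0.716311
P(Vital path lost) [AND] = 0.023940 × 0.141900 × 0.716311 = 0.002433
P(Detection branch lost) [AND] = 0.02 × 0.15 = 0.003000
P(Track circuit inoperative) [OR] = 1 − (1−0.39) × (1−0.32) × (1−0.18) = 0.659864
P(Rail signal shows false clear) [OR] = 1 − (1−0.002433) × (1−0.003000) × (1−0.659864) = 0.661709
Rounded to 4 decimal places: P(Rail signal shows false clear) ≈ 0.6617.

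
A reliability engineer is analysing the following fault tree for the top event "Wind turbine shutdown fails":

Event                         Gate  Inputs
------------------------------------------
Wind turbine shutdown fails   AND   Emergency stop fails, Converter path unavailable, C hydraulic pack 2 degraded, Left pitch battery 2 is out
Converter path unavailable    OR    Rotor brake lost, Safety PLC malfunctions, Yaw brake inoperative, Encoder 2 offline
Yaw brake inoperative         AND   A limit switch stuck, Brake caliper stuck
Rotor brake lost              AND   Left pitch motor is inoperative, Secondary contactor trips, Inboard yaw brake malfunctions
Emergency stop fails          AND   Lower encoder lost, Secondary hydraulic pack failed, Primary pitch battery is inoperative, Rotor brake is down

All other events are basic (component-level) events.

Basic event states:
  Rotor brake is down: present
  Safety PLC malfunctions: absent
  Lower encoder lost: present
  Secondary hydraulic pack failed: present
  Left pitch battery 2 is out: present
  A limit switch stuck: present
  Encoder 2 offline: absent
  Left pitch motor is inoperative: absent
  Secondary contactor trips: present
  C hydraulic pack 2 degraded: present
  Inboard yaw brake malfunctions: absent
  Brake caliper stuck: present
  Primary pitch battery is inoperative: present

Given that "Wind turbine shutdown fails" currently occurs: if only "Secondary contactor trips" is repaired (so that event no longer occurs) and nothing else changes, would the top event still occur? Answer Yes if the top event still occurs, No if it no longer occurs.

Counterfactual: set "Secondary contactor trips" to not occurred.
Emergency stop fails [AND]: Lower encoder lost=occurs, Secondary hydraulic pack failed=occurs, Primary pitch battery is inoperative=occurs, Rotor brake is down=occurs → all inputs occur → occurs.
Rotor brake lost [AND]: Left pitch motor is inoperative=not, Secondary contactor trips=not, Inboard yaw brake malfunctions=not → not all inputs occur → does not occur.
Yaw brake inoperative [AND]: A limit switch stuck=occurs, Brake caliper stuck=occurs → all inputs occur → occurs.
Converter path unavailable [OR]: Rotor brake lost=not, Safety PLC malfunctions=not, Yaw brake inoperative=occurs, Encoder 2 offline=not → at least one input occurs → occurs.
Wind turbine shutdown fails [AND]: Emergency stop fails=occurs, Converter path unavailable=occurs, C hydraulic pack 2 degraded=occurs, Left pitch battery 2 is out=occurs → all inputs occur → occurs.

Yes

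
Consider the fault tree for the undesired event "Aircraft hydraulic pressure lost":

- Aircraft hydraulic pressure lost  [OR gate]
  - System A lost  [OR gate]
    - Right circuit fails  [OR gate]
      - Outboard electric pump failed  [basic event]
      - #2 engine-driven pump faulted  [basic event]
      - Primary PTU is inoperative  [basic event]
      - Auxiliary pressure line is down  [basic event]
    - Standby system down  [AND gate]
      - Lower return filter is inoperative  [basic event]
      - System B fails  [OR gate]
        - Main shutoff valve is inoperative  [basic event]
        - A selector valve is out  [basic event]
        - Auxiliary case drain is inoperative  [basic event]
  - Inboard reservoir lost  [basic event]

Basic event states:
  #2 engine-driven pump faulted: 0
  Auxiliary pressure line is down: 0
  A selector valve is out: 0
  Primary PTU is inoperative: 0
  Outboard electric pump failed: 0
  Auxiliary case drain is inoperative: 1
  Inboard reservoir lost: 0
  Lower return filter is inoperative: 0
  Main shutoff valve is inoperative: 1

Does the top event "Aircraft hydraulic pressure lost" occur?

Right circuit fails [OR]: Outboard electric pump failed=not, #2 engine-driven pump faulted=not, Primary PTU is inoperative=not, Auxiliary pressure line is down=not → no input occurs → does not occur.
System B fails [OR]: Main shutoff valve is inoperative=occurs, A selector valve is out=not, Auxiliary case drain is inoperative=occurs → at least one input occurs → occurs.
Standby system down [AND]: Lower return filter is inoperative=not, System B fails=occurs → not all inputs occur → does not occur.
System A lost [OR]: Right circuit fails=not, Standby system down=not → no input occurs → does not occur.
Aircraft hydraulic pressure lost [OR]: System A lost=not, Inboard reservoir lost=not → no input occurs → does not occur.

No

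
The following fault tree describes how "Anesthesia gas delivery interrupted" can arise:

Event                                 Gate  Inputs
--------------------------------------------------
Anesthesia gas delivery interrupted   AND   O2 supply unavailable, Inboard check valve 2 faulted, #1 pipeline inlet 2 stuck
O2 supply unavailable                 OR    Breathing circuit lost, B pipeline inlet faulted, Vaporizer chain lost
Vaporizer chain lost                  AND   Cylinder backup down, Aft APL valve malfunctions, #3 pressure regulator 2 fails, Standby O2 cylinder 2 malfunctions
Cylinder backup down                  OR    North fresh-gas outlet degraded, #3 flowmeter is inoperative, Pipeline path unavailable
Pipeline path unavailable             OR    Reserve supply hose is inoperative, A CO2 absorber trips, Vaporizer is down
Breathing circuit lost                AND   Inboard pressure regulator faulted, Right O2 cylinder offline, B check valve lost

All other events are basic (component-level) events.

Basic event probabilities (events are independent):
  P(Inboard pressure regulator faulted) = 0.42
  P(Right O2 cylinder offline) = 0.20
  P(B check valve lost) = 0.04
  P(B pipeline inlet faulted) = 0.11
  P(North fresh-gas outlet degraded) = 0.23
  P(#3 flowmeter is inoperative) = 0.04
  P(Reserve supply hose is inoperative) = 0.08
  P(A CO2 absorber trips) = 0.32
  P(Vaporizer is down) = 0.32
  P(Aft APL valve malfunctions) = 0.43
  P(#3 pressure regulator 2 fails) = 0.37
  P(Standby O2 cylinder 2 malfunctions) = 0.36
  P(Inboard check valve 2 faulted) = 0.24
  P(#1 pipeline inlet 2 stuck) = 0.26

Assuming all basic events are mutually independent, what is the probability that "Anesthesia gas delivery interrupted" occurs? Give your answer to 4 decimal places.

P(Breathing circuit lost) [AND] = 0.42 × 0.20 × 0.04 = 0.003360
P(Pipeline path unavailable) [OR] = 1 − (1−0.08) × (1−0.32) × (1−0.32) = 0.574592
P(Cylinder backup down) [OR] = 1 − (1−0.23) × (1−0.04) × (1−0.574592) = 0.685538
P(Vaporizer chain lost) [AND] = 0.685538 × 0.43 × 0.37 × 0.36 = 0.039265
P(O2 supply unavailable) [OR] = 1 − (1−0.003360) × (1−0.11) × (1−0.039265) = 0.147819
P(Anesthesia gas delivery interrupted) [AND] = 0.147819 × 0.24 × 0.26 = 0.009224
Rounded to 4 decimal places: P(Anesthesia gas delivery interrupted) ≈ 0.0092.

0.0092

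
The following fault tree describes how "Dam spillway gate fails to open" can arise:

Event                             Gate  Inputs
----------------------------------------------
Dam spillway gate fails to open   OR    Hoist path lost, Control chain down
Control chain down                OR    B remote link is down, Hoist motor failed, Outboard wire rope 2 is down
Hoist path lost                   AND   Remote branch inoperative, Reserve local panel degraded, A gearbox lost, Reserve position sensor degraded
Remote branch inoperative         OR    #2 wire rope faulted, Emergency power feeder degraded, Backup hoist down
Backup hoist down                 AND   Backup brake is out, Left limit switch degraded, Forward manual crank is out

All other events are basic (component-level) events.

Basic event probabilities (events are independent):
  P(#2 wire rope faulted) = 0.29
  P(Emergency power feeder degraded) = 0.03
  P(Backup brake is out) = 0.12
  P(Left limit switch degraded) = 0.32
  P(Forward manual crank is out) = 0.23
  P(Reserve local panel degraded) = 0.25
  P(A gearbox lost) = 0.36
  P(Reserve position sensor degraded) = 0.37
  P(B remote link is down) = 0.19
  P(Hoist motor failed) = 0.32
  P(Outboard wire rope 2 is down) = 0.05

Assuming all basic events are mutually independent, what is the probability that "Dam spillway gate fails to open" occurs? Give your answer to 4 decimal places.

0.4823

P(Backup hoist down) [AND] = 0.12 × 0.32 × 0.23 = 0.008832
P(Remote branch inoperative) [OR] = 1 − (1−0.29) × (1−0.03) × (1−0.008832) = 0.317383
P(Hoist path lost) [AND] = 0.317383 × 0.25 × 0.36 × 0.37 = 0.010569
P(Control chain down) [OR] = 1 − (1−0.19) × (1−0.32) × (1−0.05) = 0.476740
P(Dam spillway gate fails to open) [OR] = 1 − (1−0.010569) × (1−0.476740) = 0.482270
Rounded to 4 decimal places: P(Dam spillway gate fails to open) ≈ 0.4823.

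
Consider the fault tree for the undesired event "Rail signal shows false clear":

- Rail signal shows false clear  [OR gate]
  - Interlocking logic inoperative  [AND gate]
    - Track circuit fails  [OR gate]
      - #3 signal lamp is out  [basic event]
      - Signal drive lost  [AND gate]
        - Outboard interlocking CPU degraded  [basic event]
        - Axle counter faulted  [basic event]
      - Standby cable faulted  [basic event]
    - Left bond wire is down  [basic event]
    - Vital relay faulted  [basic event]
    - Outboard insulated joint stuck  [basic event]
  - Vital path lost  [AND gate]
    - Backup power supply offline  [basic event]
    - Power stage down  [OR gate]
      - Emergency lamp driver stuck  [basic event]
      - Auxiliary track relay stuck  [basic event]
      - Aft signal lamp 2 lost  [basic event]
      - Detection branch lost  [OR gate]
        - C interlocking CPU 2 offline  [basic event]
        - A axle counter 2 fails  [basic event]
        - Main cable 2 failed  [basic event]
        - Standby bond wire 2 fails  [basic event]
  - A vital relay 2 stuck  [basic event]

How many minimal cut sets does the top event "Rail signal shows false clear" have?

11

Signal drive lost [AND]: one cut set from each child combined → 1 × 1 = 1 cut set(s).
Track circuit fails [OR]: union of children's cut sets → 3 cut set(s).
Interlocking logic inoperative [AND]: one cut set from each child combined → 3 × 1 × 1 × 1 = 3 cut set(s).
Detection branch lost [OR]: union of children's cut sets → 4 cut set(s).
Power stage down [OR]: union of children's cut sets → 7 cut set(s).
Vital path lost [AND]: one cut set from each child combined → 1 × 7 = 7 cut set(s).
Rail signal shows false clear [OR]: union of children's cut sets → 11 cut set(s).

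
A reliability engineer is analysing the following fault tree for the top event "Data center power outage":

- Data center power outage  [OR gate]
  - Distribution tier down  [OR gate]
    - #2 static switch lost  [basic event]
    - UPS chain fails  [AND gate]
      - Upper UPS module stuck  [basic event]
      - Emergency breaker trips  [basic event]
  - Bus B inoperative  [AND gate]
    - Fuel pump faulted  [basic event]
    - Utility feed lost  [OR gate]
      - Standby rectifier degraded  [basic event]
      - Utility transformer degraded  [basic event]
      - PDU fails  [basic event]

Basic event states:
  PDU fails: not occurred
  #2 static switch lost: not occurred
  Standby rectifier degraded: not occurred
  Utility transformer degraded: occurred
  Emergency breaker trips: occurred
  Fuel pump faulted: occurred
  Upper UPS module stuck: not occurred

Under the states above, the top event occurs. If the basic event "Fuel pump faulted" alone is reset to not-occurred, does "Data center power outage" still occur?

Counterfactual: set "Fuel pump faulted" to not occurred.
UPS chain fails [AND]: Upper UPS module stuck=not, Emergency breaker trips=occurs → not all inputs occur → does not occur.
Distribution tier down [OR]: #2 static switch lost=not, UPS chain fails=not → no input occurs → does not occur.
Utility feed lost [OR]: Standby rectifier degraded=not, Utility transformer degraded=occurs, PDU fails=not → at least one input occurs → occurs.
Bus B inoperative [AND]: Fuel pump faulted=not, Utility feed lost=occurs → not all inputs occur → does not occur.
Data center power outage [OR]: Distribution tier down=not, Bus B inoperative=not → no input occurs → does not occur.

No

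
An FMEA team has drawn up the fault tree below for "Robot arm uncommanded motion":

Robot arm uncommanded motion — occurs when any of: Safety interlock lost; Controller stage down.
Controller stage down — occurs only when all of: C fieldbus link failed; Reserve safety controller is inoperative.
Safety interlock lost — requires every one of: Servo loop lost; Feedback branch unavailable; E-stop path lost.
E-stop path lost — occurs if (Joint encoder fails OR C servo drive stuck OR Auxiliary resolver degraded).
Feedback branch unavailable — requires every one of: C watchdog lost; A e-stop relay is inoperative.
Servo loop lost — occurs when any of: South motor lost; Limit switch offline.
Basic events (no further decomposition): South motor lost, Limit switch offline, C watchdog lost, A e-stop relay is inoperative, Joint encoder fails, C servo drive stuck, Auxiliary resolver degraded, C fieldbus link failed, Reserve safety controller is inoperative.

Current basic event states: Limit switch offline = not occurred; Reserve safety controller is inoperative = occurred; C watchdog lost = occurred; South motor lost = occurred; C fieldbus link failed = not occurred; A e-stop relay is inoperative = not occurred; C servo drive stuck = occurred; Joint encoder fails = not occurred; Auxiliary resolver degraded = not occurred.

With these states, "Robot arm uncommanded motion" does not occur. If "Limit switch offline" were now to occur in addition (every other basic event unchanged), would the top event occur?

Counterfactual: set "Limit switch offline" to occurred.
Servo loop lost [OR]: South motor lost=occurs, Limit switch offline=occurs → at least one input occurs → occurs.
Feedback branch unavailable [AND]: C watchdog lost=occurs, A e-stop relay is inoperative=not → not all inputs occur → does not occur.
E-stop path lost [OR]: Joint encoder fails=not, C servo drive stuck=occurs, Auxiliary resolver degraded=not → at least one input occurs → occurs.
Safety interlock lost [AND]: Servo loop lost=occurs, Feedback branch unavailable=not, E-stop path lost=occurs → not all inputs occur → does not occur.
Controller stage down [AND]: C fieldbus link failed=not, Reserve safety controller is inoperative=occurs → not all inputs occur → does not occur.
Robot arm uncommanded motion [OR]: Safety interlock lost=not, Controller stage down=not → no input occurs → does not occur.

No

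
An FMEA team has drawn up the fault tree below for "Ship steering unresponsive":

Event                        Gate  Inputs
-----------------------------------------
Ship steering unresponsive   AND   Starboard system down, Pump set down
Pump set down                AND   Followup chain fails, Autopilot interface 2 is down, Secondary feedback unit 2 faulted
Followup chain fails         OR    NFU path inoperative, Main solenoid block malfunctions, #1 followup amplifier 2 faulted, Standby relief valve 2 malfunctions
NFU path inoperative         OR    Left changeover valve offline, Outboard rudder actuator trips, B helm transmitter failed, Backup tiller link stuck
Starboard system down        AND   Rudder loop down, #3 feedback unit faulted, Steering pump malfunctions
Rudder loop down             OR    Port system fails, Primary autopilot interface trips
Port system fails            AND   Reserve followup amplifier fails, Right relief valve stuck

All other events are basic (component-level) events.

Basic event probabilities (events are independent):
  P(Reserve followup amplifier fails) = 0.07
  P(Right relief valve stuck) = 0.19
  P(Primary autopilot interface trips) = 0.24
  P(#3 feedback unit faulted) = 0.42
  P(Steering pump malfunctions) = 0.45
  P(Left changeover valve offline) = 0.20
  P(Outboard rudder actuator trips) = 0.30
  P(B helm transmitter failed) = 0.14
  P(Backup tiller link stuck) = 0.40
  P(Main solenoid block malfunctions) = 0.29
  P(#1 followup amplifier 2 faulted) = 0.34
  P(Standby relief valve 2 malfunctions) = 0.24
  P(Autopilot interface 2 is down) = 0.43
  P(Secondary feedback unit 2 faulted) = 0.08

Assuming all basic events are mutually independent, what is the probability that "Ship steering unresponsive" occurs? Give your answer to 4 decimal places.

P(Port system fails) [AND] = 0.07 × 0.19 = 0.013300
P(Rudder loop down) [OR] = 1 − (1−0.013300) × (1−0.24) = 0.250108
P(Starboard system down) [AND] = 0.250108 × 0.42 × 0.45 = 0.047270
P(NFU path inoperative) [OR] = 1 − (1−0.20) × (1−0.30) × (1−0.14) × (1−0.40) = 0.711040
P(Followup chain fails) [OR] = 1 − (1−0.711040) × (1−0.29) × (1−0.34) × (1−0.24) = 0.897091
P(Pump set down) [AND] = 0.897091 × 0.43 × 0.08 = 0.030860
P(Ship steering unresponsive) [AND] = 0.047270 × 0.030860 = 0.001459
Rounded to 4 decimal places: P(Ship steering unresponsive) ≈ 0.0015.

0.0015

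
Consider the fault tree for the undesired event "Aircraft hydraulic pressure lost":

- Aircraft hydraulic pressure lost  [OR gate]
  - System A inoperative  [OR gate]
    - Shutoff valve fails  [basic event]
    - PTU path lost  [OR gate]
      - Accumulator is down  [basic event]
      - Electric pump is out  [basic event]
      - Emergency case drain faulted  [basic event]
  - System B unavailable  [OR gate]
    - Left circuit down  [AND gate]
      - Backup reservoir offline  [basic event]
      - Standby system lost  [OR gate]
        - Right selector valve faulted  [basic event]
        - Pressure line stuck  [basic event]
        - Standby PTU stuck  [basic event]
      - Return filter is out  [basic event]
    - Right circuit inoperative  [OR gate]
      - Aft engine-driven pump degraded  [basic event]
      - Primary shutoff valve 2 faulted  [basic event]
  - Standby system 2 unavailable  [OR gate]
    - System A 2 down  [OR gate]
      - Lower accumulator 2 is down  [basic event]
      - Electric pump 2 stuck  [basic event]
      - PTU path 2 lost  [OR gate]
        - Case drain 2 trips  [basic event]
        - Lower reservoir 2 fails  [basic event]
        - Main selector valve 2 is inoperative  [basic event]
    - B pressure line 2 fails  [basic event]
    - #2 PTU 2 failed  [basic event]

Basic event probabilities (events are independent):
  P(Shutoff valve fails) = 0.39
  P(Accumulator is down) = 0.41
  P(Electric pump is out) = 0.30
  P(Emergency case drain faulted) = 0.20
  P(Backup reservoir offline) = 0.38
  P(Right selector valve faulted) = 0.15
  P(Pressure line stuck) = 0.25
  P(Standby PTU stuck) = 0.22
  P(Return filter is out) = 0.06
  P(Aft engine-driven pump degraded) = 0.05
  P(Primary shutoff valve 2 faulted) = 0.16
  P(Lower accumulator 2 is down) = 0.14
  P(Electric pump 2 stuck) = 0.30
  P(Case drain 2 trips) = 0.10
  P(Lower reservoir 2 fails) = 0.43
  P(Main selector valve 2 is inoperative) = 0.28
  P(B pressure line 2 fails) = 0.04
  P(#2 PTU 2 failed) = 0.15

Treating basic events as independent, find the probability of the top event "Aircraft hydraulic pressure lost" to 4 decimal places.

P(PTU path lost) [OR] = 1 − (1−0.41) × (1−0.30) × (1−0.20) = 0.669600
P(System A inoperative) [OR] = 1 − (1−0.39) × (1−0.669600) = 0.798456
P(Standby system lost) [OR] = 1 − (1−0.15) × (1−0.25) × (1−0.22) = 0.502750
P(Left circuit down) [AND] = 0.38 × 0.502750 × 0.06 = 0.011463
P(Right circuit inoperative) [OR] = 1 − (1−0.05) × (1−0.16) = 0.202000
P(System B unavailable) [OR] = 1 − (1−0.011463) × (1−0.202000) = 0.211147
P(PTU path 2 lost) [OR] = 1 − (1−0.10) × (1−0.43) × (1−0.28) = 0.630640
P(System A 2 down) [OR] = 1 − (1−0.14) × (1−0.30) × (1−0.630640) = 0.777645
P(Standby system 2 unavailable) [OR] = 1 − (1−0.777645) × (1−0.04) × (1−0.15) = 0.818558
P(Aircraft hydraulic pressure lost) [OR] = 1 − (1−0.798456) × (1−0.211147) × (1−0.818558) = 0.971153
Rounded to 4 decimal places: P(Aircraft hydraulic pressure lost) ≈ 0.9712.

0.9712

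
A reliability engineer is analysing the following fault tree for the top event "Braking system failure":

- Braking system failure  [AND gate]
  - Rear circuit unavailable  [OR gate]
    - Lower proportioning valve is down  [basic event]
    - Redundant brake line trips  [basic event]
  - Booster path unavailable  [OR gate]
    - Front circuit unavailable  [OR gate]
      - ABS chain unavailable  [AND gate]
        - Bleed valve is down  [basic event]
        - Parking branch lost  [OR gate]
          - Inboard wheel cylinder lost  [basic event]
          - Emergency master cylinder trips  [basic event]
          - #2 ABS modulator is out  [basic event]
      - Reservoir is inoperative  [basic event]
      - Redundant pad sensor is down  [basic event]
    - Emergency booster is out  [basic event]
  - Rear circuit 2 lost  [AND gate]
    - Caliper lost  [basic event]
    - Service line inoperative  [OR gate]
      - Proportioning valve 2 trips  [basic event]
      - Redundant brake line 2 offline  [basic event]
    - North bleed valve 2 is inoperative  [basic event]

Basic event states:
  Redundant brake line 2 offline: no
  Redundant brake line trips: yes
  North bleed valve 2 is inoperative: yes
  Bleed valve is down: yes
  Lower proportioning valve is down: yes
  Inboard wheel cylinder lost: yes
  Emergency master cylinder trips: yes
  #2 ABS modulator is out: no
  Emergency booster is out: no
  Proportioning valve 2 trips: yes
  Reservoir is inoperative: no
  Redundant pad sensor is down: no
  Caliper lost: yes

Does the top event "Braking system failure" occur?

Yes

Rear circuit unavailable [OR]: Lower proportioning valve is down=occurs, Redundant brake line trips=occurs → at least one input occurs → occurs.
Parking branch lost [OR]: Inboard wheel cylinder lost=occurs, Emergency master cylinder trips=occurs, #2 ABS modulator is out=not → at least one input occurs → occurs.
ABS chain unavailable [AND]: Bleed valve is down=occurs, Parking branch lost=occurs → all inputs occur → occurs.
Front circuit unavailable [OR]: ABS chain unavailable=occurs, Reservoir is inoperative=not, Redundant pad sensor is down=not → at least one input occurs → occurs.
Booster path unavailable [OR]: Front circuit unavailable=occurs, Emergency booster is out=not → at least one input occurs → occurs.
Service line inoperative [OR]: Proportioning valve 2 trips=occurs, Redundant brake line 2 offline=not → at least one input occurs → occurs.
Rear circuit 2 lost [AND]: Caliper lost=occurs, Service line inoperative=occurs, North bleed valve 2 is inoperative=occurs → all inputs occur → occurs.
Braking system failure [AND]: Rear circuit unavailable=occurs, Booster path unavailable=occurs, Rear circuit 2 lost=occurs → all inputs occur → occurs.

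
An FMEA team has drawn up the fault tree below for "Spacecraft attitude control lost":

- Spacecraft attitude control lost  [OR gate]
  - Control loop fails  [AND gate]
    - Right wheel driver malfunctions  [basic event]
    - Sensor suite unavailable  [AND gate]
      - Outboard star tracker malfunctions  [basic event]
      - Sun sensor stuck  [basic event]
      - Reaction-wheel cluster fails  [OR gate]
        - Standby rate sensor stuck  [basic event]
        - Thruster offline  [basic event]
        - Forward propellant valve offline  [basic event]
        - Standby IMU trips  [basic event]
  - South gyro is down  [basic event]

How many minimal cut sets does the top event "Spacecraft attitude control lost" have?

Reaction-wheel cluster fails [OR]: union of children's cut sets → 4 cut set(s).
Sensor suite unavailable [AND]: one cut set from each child combined → 1 × 1 × 4 = 4 cut set(s).
Control loop fails [AND]: one cut set from each child combined → 1 × 4 = 4 cut set(s).
Spacecraft attitude control lost [OR]: union of children's cut sets → 5 cut set(s).
Minimal cut sets: {Outboard star tracker malfunctions, Right wheel driver malfunctions, Standby rate sensor stuck, Sun sensor stuck}; {Outboard star tracker malfunctions, Right wheel driver malfunctions, Sun sensor stuck, Thruster offline}; {Forward propellant valve offline, Outboard star tracker malfunctions, Right wheel driver malfunctions, Sun sensor stuck}; {Outboard star tracker malfunctions, Right wheel driver malfunctions, Standby IMU trips, Sun sensor stuck}; {South gyro is down}.

5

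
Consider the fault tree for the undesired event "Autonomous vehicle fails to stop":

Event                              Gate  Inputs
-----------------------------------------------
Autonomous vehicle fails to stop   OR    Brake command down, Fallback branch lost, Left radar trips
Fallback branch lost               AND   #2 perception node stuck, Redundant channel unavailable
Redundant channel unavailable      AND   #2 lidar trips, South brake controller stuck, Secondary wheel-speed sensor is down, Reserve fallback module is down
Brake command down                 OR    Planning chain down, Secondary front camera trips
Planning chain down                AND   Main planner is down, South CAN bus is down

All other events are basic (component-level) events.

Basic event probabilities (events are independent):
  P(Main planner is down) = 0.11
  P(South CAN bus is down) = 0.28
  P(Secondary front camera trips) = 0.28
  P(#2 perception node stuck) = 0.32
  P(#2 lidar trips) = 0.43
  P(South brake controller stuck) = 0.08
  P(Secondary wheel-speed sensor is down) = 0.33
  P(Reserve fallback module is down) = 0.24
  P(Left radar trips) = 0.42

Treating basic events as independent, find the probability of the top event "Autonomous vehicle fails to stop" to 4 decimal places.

P(Planning chain down) [AND] = 0.11 × 0.28 = 0.030800
P(Brake command down) [OR] = 1 − (1−0.030800) × (1−0.28) = 0.302176
P(Redundant channel unavailable) [AND] = 0.43 × 0.08 × 0.33 × 0.24 = 0.002724
P(Fallback branch lost) [AND] = 0.32 × 0.002724 = 0.000872
P(Autonomous vehicle fails to stop) [OR] = 1 − (1−0.302176) × (1−0.000872) × (1−0.42) = 0.595615
Rounded to 4 decimal places: P(Autonomous vehicle fails to stop) ≈ 0.5956.

0.5956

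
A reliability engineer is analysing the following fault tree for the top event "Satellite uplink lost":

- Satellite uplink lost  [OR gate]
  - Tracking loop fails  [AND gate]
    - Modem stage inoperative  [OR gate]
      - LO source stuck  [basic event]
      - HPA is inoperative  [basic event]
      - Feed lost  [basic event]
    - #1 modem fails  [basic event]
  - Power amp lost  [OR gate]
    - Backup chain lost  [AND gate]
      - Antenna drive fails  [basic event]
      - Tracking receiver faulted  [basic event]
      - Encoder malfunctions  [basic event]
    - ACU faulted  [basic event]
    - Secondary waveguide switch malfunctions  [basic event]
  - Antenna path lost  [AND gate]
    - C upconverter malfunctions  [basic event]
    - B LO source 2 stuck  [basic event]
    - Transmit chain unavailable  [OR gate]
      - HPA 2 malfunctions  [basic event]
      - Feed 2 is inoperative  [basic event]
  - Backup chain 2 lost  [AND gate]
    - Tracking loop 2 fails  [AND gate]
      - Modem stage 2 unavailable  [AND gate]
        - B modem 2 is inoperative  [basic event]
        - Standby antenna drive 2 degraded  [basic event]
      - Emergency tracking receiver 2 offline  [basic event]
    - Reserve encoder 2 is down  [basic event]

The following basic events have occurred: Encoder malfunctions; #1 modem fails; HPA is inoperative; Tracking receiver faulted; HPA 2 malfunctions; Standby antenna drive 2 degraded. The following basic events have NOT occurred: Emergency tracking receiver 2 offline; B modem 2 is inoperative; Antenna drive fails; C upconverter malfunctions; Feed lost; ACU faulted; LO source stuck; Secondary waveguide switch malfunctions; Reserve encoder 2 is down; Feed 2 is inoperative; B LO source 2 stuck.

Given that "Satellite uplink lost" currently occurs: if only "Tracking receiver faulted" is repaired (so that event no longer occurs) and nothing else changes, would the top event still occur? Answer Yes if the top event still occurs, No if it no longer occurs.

Counterfactual: set "Tracking receiver faulted" to not occurred.
Modem stage inoperative [OR]: LO source stuck=not, HPA is inoperative=occurs, Feed lost=not → at least one input occurs → occurs.
Tracking loop fails [AND]: Modem stage inoperative=occurs, #1 modem fails=occurs → all inputs occur → occurs.
Backup chain lost [AND]: Antenna drive fails=not, Tracking receiver faulted=not, Encoder malfunctions=occurs → not all inputs occur → does not occur.
Power amp lost [OR]: Backup chain lost=not, ACU faulted=not, Secondary waveguide switch malfunctions=not → no input occurs → does not occur.
Transmit chain unavailable [OR]: HPA 2 malfunctions=occurs, Feed 2 is inoperative=not → at least one input occurs → occurs.
Antenna path lost [AND]: C upconverter malfunctions=not, B LO source 2 stuck=not, Transmit chain unavailable=occurs → not all inputs occur → does not occur.
Modem stage 2 unavailable [AND]: B modem 2 is inoperative=not, Standby antenna drive 2 degraded=occurs → not all inputs occur → does not occur.
Tracking loop 2 fails [AND]: Modem stage 2 unavailable=not, Emergency tracking receiver 2 offline=not → not all inputs occur → does not occur.
Backup chain 2 lost [AND]: Tracking loop 2 fails=not, Reserve encoder 2 is down=not → not all inputs occur → does not occur.
Satellite uplink lost [OR]: Tracking loop fails=occurs, Power amp lost=not, Antenna path lost=not, Backup chain 2 lost=not → at least one input occurs → occurs.

Yes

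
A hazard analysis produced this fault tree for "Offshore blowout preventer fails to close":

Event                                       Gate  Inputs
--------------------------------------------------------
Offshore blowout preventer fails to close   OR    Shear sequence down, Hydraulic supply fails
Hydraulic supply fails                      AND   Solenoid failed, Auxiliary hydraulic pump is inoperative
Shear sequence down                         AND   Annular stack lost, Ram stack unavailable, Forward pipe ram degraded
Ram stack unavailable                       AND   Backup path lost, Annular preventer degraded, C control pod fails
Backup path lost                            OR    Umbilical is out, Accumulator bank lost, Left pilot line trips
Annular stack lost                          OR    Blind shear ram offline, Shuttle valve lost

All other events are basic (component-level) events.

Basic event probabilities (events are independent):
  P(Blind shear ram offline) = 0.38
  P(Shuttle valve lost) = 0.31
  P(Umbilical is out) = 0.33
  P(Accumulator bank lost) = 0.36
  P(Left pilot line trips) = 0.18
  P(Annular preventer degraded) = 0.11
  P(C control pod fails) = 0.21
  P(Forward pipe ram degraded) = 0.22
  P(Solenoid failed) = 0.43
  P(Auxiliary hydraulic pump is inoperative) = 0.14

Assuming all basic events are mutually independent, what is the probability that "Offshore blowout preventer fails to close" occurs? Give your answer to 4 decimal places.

P(Annular stack lost) [OR] = 1 − (1−0.38) × (1−0.31) = 0.572200
P(Backup path lost) [OR] = 1 − (1−0.33) × (1−0.36) × (1−0.18) = 0.648384
P(Ram stack unavailable) [AND] = 0.648384 × 0.11 × 0.21 = 0.014978
P(Shear sequence down) [AND] = 0.572200 × 0.014978 × 0.22 = 0.001885
P(Hydraulic supply fails) [AND] = 0.43 × 0.14 = 0.060200
P(Offshore blowout preventer fails to close) [OR] = 1 − (1−0.001885) × (1−0.060200) = 0.061972
Rounded to 4 decimal places: P(Offshore blowout preventer fails to close) ≈ 0.0620.

0.0620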